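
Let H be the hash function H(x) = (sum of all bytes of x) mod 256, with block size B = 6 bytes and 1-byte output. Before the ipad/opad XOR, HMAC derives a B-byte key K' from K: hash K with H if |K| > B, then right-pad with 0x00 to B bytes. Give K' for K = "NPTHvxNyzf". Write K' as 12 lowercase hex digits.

cf0000000000

|K| = 10 > B = 6, so first hash the key.
H(K): sum = 78+80+84+72+118+120+78+121+122+102 = 975; mod 256 = 207 → cf.
Zero-pad H(K) = cf to 6 bytes: K' = cf 00 00 00 00 00.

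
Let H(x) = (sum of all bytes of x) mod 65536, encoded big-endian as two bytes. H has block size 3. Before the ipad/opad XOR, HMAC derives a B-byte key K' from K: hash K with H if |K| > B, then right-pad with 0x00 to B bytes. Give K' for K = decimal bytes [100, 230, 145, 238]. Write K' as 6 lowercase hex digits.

02c900

|K| = 4 > B = 3, so first hash the key.
H(K): sum = 100+230+145+238 = 713 → 02 c9.
Zero-pad H(K) = 02 c9 to 3 bytes: K' = 02 c9 00.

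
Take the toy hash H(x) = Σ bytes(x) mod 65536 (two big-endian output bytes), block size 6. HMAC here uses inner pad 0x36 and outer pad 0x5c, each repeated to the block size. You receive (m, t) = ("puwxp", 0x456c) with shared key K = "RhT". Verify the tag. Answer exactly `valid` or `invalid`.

Key "RhT" = 52 68 54 is 3 bytes ≤ B = 6; zero-pad to 6 bytes: K' = 52 68 54 00 00 00.
K' ⊕ ipad = 64 5e 62 36 36 36; K' ⊕ opad = 0e 34 08 5c 5c 5c.
Inner hash: sum = 100+94+98+54+54+54+112+117+119+120+112 = 1034 → 04 0a.
Outer hash (recomputed tag): sum = 14+52+8+92+92+92+4+10 = 364 → 01 6c.
Recomputed tag = 016c; claimed = 456c → mismatch.

invalid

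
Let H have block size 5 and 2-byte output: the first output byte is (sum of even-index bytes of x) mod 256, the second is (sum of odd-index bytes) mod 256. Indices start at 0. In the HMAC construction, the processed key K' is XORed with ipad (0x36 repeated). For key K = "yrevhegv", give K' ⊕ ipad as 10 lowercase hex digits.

9bf5363636

Key "yrevhegv" = 79 72 65 76 68 65 67 76 is 8 bytes > B = 5, so hash it first: H(key) = ad c3, then zero-pad to 5 bytes: K' = ad c3 00 00 00.
XOR each byte with 0x36: ad⊕36=9b, c3⊕36=f5, 00⊕36=36, 00⊕36=36, 00⊕36=36.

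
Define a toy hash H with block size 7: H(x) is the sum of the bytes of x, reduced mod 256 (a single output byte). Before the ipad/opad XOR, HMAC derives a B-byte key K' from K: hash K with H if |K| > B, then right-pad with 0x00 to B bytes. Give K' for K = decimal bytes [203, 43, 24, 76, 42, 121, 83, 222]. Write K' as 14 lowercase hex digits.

|K| = 8 > B = 7, so first hash the key.
H(K): sum = 203+43+24+76+42+121+83+222 = 814; mod 256 = 46 → 2e.
Zero-pad H(K) = 2e to 7 bytes: K' = 2e 00 00 00 00 00 00.

2e000000000000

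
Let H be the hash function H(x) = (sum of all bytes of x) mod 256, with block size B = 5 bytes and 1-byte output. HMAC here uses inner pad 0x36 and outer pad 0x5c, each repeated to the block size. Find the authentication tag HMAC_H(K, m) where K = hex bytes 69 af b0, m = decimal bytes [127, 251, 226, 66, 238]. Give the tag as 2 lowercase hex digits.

Key hex bytes 69 af b0 is 3 bytes ≤ B = 5; zero-pad to 5 bytes: K' = 69 af b0 00 00.
K' ⊕ ipad = 5f 99 86 36 36.  K' ⊕ opad = 35 f3 ec 5c 5c.
Inner input = (K'⊕ipad) ∥ m = 5f 99 86 36 36 ∥ 7f fb e2 42 ee.
Inner hash: sum = 95+153+134+54+54+127+251+226+66+238 = 1398; mod 256 = 118 → 76.
Outer input = (K'⊕opad) ∥ inner = 35 f3 ec 5c 5c ∥ 76.
Outer hash (tag): sum = 53+243+236+92+92+118 = 834; mod 256 = 66 → 42.

42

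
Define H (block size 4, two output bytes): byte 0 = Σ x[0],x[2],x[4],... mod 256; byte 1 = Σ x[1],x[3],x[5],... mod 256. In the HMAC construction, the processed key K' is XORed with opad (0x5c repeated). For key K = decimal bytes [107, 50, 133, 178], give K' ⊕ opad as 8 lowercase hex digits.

Key decimal bytes [107, 50, 133, 178] = 6b 32 85 b2 is exactly B = 4 bytes: K' = 6b 32 85 b2.
XOR each byte with 0x5c: 6b⊕5c=37, 32⊕5c=6e, 85⊕5c=d9, b2⊕5c=ee.

376ed9ee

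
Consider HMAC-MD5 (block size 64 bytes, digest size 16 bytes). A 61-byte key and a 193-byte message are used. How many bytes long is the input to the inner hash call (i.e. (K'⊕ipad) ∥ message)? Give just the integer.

257

Key is 61 ≤ 64 bytes, zero-padded: |K'| = 64.
Inner input = (K'⊕ipad) ∥ m → 64 + 193 = 257 bytes.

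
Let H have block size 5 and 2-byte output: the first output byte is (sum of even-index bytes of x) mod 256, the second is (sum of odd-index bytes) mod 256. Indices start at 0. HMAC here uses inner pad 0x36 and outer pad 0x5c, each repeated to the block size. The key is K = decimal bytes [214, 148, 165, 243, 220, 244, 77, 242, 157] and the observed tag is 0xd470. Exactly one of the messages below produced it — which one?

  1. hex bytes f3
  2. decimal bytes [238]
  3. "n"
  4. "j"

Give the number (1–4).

3

Key decimal bytes [214, 148, 165, 243, 220, 244, 77, 242, 157] = d6 94 a5 f3 dc f4 4d f2 9d is 9 bytes > B = 5, so hash it first: H(key) = 41 6d, then zero-pad to 5 bytes: K' = 41 6d 00 00 00.
K' ⊕ ipad = 77 5b 36 36 36; K' ⊕ opad = 1d 31 5c 5c 5c.
m1: inner = H(77 5b 36 36 36 f3) = e3 84; tag = H(1d 31 5c 5c 5c e3 84) = 5970
m2: inner = H(77 5b 36 36 36 ee) = e3 7f; tag = H(1d 31 5c 5c 5c e3 7f) = 5470
m3: inner = H(77 5b 36 36 36 6e) = e3 ff; tag = H(1d 31 5c 5c 5c e3 ff) = d470 ← matches
m4: inner = H(77 5b 36 36 36 6a) = e3 fb; tag = H(1d 31 5c 5c 5c e3 fb) = d070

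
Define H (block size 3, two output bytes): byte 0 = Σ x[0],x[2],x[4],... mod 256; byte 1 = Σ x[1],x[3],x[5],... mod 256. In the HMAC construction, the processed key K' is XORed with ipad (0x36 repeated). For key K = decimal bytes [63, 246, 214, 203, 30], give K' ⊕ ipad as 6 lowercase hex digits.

05f736

Key decimal bytes [63, 246, 214, 203, 30] = 3f f6 d6 cb 1e is 5 bytes > B = 3, so hash it first: H(key) = 33 c1, then zero-pad to 3 bytes: K' = 33 c1 00.
XOR each byte with 0x36: 33⊕36=05, c1⊕36=f7, 00⊕36=36.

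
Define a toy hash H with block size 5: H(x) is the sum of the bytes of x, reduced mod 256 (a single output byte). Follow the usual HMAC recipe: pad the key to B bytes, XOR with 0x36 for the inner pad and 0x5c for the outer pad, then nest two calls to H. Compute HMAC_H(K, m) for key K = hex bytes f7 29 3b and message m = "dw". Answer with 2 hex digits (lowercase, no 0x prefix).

Key hex bytes f7 29 3b is 3 bytes ≤ B = 5; zero-pad to 5 bytes: K' = f7 29 3b 00 00.
K' ⊕ ipad = c1 1f 0d 36 36.  K' ⊕ opad = ab 75 67 5c 5c.
Inner input = (K'⊕ipad) ∥ m = c1 1f 0d 36 36 ∥ 64 77.
Inner hash: sum = 193+31+13+54+54+100+119 = 564; mod 256 = 52 → 34.
Outer input = (K'⊕opad) ∥ inner = ab 75 67 5c 5c ∥ 34.
Outer hash (tag): sum = 171+117+103+92+92+52 = 627; mod 256 = 115 → 73.

73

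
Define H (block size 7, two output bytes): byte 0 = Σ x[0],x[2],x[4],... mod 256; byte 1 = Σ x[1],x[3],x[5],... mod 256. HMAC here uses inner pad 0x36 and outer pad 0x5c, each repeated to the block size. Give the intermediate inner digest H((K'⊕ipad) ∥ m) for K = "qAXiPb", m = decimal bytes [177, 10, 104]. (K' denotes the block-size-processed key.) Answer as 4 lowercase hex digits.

Key "qAXiPb" = 71 41 58 69 50 62 is 6 bytes ≤ B = 7; zero-pad to 7 bytes: K' = 71 41 58 69 50 62 00.
K' ⊕ ipad = 47 77 6e 5f 66 54 36.
Inner input = 47 77 6e 5f 66 54 36 ∥ b1 0a 68.
Inner hash: even-index sum = 347 mod 256 = 91; odd-index sum = 579 mod 256 = 67 → 5b 43.

5b43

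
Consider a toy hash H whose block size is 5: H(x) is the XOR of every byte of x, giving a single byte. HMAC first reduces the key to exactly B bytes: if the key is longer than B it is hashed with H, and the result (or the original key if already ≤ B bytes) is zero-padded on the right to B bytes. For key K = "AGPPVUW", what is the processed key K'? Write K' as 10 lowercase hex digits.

5200000000

|K| = 7 > B = 5, so first hash the key.
H(K): XOR 41⊕47⊕50⊕50⊕56⊕55⊕57 = 52.
Zero-pad H(K) = 52 to 5 bytes: K' = 52 00 00 00 00.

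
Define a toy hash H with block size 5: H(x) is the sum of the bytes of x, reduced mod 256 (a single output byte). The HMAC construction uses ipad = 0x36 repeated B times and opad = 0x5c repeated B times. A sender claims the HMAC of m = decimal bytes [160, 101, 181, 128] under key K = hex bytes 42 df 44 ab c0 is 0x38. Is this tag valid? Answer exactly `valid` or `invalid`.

invalid

Key hex bytes 42 df 44 ab c0 is exactly B = 5 bytes: K' = 42 df 44 ab c0.
K' ⊕ ipad = 74 e9 72 9d f6; K' ⊕ opad = 1e 83 18 f7 9c.
Inner hash: sum = 116+233+114+157+246+160+101+181+128 = 1436; mod 256 = 156 → 9c.
Outer hash (recomputed tag): sum = 30+131+24+247+156+156 = 744; mod 256 = 232 → e8.
Recomputed tag = e8; claimed = 38 → mismatch.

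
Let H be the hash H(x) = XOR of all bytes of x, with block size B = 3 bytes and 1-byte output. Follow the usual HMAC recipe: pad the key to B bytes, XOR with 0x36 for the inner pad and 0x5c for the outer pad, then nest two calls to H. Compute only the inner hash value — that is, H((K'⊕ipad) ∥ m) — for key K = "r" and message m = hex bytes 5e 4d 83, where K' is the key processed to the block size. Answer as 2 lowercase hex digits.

d4

Key "r" = 72 is 1 byte ≤ B = 3; zero-pad to 3 bytes: K' = 72 00 00.
K' ⊕ ipad = 44 36 36.
Inner input = 44 36 36 ∥ 5e 4d 83.
Inner hash: XOR 44⊕36⊕36⊕5e⊕4d⊕83 = d4.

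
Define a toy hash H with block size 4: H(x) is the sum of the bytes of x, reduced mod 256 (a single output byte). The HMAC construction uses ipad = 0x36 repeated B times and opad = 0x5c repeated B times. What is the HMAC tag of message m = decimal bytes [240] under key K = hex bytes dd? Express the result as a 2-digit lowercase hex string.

12

Key hex bytes dd is 1 byte ≤ B = 4; zero-pad to 4 bytes: K' = dd 00 00 00.
K' ⊕ ipad = eb 36 36 36.  K' ⊕ opad = 81 5c 5c 5c.
Inner input = (K'⊕ipad) ∥ m = eb 36 36 36 ∥ f0.
Inner hash: sum = 235+54+54+54+240 = 637; mod 256 = 125 → 7d.
Outer input = (K'⊕opad) ∥ inner = 81 5c 5c 5c ∥ 7d.
Outer hash (tag): sum = 129+92+92+92+125 = 530; mod 256 = 18 → 12.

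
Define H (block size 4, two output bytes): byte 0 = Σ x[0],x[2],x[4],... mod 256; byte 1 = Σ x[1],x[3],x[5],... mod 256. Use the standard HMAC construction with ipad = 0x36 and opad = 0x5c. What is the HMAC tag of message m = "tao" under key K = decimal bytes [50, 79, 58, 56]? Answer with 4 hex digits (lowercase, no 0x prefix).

c75f

Key decimal bytes [50, 79, 58, 56] = 32 4f 3a 38 is exactly B = 4 bytes: K' = 32 4f 3a 38.
K' ⊕ ipad = 04 79 0c 0e.  K' ⊕ opad = 6e 13 66 64.
Inner input = (K'⊕ipad) ∥ m = 04 79 0c 0e ∥ 74 61 6f.
Inner hash: even-index sum = 243 mod 256 = 243; odd-index sum = 232 mod 256 = 232 → f3 e8.
Outer input = (K'⊕opad) ∥ inner = 6e 13 66 64 ∥ f3 e8.
Outer hash (tag): even-index sum = 455 mod 256 = 199; odd-index sum = 351 mod 256 = 95 → c7 5f.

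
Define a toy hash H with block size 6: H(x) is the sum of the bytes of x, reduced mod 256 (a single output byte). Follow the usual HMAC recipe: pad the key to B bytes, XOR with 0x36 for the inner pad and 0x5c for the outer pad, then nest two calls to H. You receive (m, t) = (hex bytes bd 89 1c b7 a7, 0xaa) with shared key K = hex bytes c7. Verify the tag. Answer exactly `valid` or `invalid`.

invalid

Key hex bytes c7 is 1 byte ≤ B = 6; zero-pad to 6 bytes: K' = c7 00 00 00 00 00.
K' ⊕ ipad = f1 36 36 36 36 36; K' ⊕ opad = 9b 5c 5c 5c 5c 5c.
Inner hash: sum = 241+54+54+54+54+54+189+137+28+183+167 = 1215; mod 256 = 191 → bf.
Outer hash (recomputed tag): sum = 155+92+92+92+92+92+191 = 806; mod 256 = 38 → 26.
Recomputed tag = 26; claimed = aa → mismatch.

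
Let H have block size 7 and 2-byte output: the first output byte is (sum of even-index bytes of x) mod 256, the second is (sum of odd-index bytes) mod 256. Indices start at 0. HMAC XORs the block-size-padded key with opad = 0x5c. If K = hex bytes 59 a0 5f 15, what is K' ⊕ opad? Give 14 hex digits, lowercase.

05fc03495c5c5c

Key hex bytes 59 a0 5f 15 is 4 bytes ≤ B = 7; zero-pad to 7 bytes: K' = 59 a0 5f 15 00 00 00.
XOR each byte with 0x5c: 59⊕5c=05, a0⊕5c=fc, 5f⊕5c=03, 15⊕5c=49, 00⊕5c=5c, 00⊕5c=5c, 00⊕5c=5c.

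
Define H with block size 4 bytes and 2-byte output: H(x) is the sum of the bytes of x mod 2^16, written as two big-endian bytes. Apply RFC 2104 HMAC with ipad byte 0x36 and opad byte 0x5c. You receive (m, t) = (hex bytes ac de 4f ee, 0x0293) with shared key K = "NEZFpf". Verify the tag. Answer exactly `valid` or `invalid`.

Key "NEZFpf" = 4e 45 5a 46 70 66 is 6 bytes > B = 4, so hash it first: H(key) = 02 09, then zero-pad to 4 bytes: K' = 02 09 00 00.
K' ⊕ ipad = 34 3f 36 36; K' ⊕ opad = 5e 55 5c 5c.
Inner hash: sum = 52+63+54+54+172+222+79+238 = 934 → 03 a6.
Outer hash (recomputed tag): sum = 94+85+92+92+3+166 = 532 → 02 14.
Recomputed tag = 0214; claimed = 0293 → mismatch.

invalid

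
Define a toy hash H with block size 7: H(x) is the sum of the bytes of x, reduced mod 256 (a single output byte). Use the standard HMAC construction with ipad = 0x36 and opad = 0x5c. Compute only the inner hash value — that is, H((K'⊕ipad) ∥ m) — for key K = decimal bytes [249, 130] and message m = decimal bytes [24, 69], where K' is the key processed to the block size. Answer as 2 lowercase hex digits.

Key decimal bytes [249, 130] = f9 82 is 2 bytes ≤ B = 7; zero-pad to 7 bytes: K' = f9 82 00 00 00 00 00.
K' ⊕ ipad = cf b4 36 36 36 36 36.
Inner input = cf b4 36 36 36 36 36 ∥ 18 45.
Inner hash: sum = 207+180+54+54+54+54+54+24+69 = 750; mod 256 = 238 → ee.

ee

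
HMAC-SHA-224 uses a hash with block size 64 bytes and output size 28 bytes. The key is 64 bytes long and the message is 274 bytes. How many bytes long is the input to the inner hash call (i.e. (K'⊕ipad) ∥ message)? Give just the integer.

Key is 64 ≤ 64 bytes, zero-padded: |K'| = 64.
Inner input = (K'⊕ipad) ∥ m → 64 + 274 = 338 bytes.

338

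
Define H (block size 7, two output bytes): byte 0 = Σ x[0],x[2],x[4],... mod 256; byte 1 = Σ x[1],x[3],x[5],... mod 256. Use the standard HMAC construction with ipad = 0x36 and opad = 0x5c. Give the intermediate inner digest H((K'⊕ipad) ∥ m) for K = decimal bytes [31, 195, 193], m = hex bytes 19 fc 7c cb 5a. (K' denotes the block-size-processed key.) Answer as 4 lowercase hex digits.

5350

Key decimal bytes [31, 195, 193] = 1f c3 c1 is 3 bytes ≤ B = 7; zero-pad to 7 bytes: K' = 1f c3 c1 00 00 00 00.
K' ⊕ ipad = 29 f5 f7 36 36 36 36.
Inner input = 29 f5 f7 36 36 36 36 ∥ 19 fc 7c cb 5a.
Inner hash: even-index sum = 851 mod 256 = 83; odd-index sum = 592 mod 256 = 80 → 53 50.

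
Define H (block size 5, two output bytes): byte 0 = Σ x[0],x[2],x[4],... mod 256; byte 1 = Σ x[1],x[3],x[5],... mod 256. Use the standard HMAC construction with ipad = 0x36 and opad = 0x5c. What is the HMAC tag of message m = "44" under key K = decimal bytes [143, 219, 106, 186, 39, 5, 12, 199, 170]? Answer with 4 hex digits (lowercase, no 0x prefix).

0319

Key decimal bytes [143, 219, 106, 186, 39, 5, 12, 199, 170] = 8f db 6a ba 27 05 0c c7 aa is 9 bytes > B = 5, so hash it first: H(key) = d6 61, then zero-pad to 5 bytes: K' = d6 61 00 00 00.
K' ⊕ ipad = e0 57 36 36 36.  K' ⊕ opad = 8a 3d 5c 5c 5c.
Inner input = (K'⊕ipad) ∥ m = e0 57 36 36 36 ∥ 34 34.
Inner hash: even-index sum = 384 mod 256 = 128; odd-index sum = 193 mod 256 = 193 → 80 c1.
Outer input = (K'⊕opad) ∥ inner = 8a 3d 5c 5c 5c ∥ 80 c1.
Outer hash (tag): even-index sum = 515 mod 256 = 3; odd-index sum = 281 mod 256 = 25 → 03 19.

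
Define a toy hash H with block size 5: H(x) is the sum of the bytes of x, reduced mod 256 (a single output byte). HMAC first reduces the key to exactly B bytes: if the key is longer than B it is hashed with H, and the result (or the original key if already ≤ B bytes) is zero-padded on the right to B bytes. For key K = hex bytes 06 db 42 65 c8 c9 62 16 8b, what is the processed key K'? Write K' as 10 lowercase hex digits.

|K| = 9 > B = 5, so first hash the key.
H(K): sum = 6+219+66+101+200+201+98+22+139 = 1052; mod 256 = 28 → 1c.
Zero-pad H(K) = 1c to 5 bytes: K' = 1c 00 00 00 00.

1c00000000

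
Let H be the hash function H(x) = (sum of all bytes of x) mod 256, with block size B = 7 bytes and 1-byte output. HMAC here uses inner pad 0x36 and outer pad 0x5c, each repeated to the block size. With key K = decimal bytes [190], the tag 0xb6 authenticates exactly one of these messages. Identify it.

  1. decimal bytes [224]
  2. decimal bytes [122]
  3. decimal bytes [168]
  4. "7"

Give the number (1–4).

Key decimal bytes [190] = be is 1 byte ≤ B = 7; zero-pad to 7 bytes: K' = be 00 00 00 00 00 00.
K' ⊕ ipad = 88 36 36 36 36 36 36; K' ⊕ opad = e2 5c 5c 5c 5c 5c 5c.
m1: inner = H(88 36 36 36 36 36 36 e0) = ac; tag = H(e2 5c 5c 5c 5c 5c 5c ac) = b6 ← matches
m2: inner = H(88 36 36 36 36 36 36 7a) = 46; tag = H(e2 5c 5c 5c 5c 5c 5c 46) = 50
m3: inner = H(88 36 36 36 36 36 36 a8) = 74; tag = H(e2 5c 5c 5c 5c 5c 5c 74) = 7e
m4: inner = H(88 36 36 36 36 36 36 37) = 03; tag = H(e2 5c 5c 5c 5c 5c 5c 03) = 0d

1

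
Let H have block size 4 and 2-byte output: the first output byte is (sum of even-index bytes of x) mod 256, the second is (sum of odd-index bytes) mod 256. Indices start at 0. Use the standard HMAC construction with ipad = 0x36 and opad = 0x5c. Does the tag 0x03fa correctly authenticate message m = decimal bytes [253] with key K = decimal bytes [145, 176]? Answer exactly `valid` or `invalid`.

Key decimal bytes [145, 176] = 91 b0 is 2 bytes ≤ B = 4; zero-pad to 4 bytes: K' = 91 b0 00 00.
K' ⊕ ipad = a7 86 36 36; K' ⊕ opad = cd ec 5c 5c.
Inner hash: even-index sum = 474 mod 256 = 218; odd-index sum = 188 mod 256 = 188 → da bc.
Outer hash (recomputed tag): even-index sum = 515 mod 256 = 3; odd-index sum = 516 mod 256 = 4 → 03 04.
Recomputed tag = 0304; claimed = 03fa → mismatch.

invalid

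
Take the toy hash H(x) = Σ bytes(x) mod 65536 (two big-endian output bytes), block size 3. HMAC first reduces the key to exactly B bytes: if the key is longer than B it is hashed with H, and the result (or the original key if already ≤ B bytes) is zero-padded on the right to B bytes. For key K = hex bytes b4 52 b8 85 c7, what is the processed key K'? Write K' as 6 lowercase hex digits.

030a00

|K| = 5 > B = 3, so first hash the key.
H(K): sum = 180+82+184+133+199 = 778 → 03 0a.
Zero-pad H(K) = 03 0a to 3 bytes: K' = 03 0a 00.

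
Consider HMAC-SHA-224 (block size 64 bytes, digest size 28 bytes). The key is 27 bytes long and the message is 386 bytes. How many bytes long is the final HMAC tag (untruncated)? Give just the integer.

28

The tag is one SHA-224 digest: 28 bytes.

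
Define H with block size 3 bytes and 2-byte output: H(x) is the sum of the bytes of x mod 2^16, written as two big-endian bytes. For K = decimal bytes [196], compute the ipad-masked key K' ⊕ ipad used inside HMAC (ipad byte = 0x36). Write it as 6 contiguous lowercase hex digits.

Key decimal bytes [196] = c4 is 1 byte ≤ B = 3; zero-pad to 3 bytes: K' = c4 00 00.
XOR each byte with 0x36: c4⊕36=f2, 00⊕36=36, 00⊕36=36.

f23636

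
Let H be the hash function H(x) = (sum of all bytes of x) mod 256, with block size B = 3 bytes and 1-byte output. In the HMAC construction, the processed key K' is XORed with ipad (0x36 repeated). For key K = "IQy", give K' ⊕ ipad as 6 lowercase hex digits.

Key "IQy" = 49 51 79 is exactly B = 3 bytes: K' = 49 51 79.
XOR each byte with 0x36: 49⊕36=7f, 51⊕36=67, 79⊕36=4f.

7f674f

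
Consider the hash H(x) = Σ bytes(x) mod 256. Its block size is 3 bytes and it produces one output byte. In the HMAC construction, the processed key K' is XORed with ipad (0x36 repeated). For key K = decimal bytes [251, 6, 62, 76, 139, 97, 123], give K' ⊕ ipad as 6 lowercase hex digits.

Key decimal bytes [251, 6, 62, 76, 139, 97, 123] = fb 06 3e 4c 8b 61 7b is 7 bytes > B = 3, so hash it first: H(key) = f2, then zero-pad to 3 bytes: K' = f2 00 00.
XOR each byte with 0x36: f2⊕36=c4, 00⊕36=36, 00⊕36=36.

c43636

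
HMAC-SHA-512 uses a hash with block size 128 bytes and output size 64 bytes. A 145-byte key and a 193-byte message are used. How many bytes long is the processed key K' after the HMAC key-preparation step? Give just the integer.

128

Key is 145 > 128 bytes, so it is hashed to 64 bytes then zero-padded to 128: |K'| = 128.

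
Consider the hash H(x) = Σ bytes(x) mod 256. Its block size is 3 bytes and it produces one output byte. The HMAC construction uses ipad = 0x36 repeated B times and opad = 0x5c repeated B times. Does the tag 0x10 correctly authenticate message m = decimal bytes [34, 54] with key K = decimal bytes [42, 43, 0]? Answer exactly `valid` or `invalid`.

Key decimal bytes [42, 43, 0] = 2a 2b 00 is exactly B = 3 bytes: K' = 2a 2b 00.
K' ⊕ ipad = 1c 1d 36; K' ⊕ opad = 76 77 5c.
Inner hash: sum = 28+29+54+34+54 = 199 → c7.
Outer hash (recomputed tag): sum = 118+119+92+199 = 528; mod 256 = 16 → 10.
Recomputed tag = 10; claimed = 10 → match.

valid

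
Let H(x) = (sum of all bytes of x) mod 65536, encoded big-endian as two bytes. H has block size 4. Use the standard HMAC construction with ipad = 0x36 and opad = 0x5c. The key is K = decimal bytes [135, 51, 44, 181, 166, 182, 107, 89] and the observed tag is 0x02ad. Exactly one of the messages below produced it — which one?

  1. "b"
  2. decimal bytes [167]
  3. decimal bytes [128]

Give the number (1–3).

Key decimal bytes [135, 51, 44, 181, 166, 182, 107, 89] = 87 33 2c b5 a6 b6 6b 59 is 8 bytes > B = 4, so hash it first: H(key) = 03 bb, then zero-pad to 4 bytes: K' = 03 bb 00 00.
K' ⊕ ipad = 35 8d 36 36; K' ⊕ opad = 5f e7 5c 5c.
m1: inner = H(35 8d 36 36 62) = 01 90; tag = H(5f e7 5c 5c 01 90) = 028f
m2: inner = H(35 8d 36 36 a7) = 01 d5; tag = H(5f e7 5c 5c 01 d5) = 02d4
m3: inner = H(35 8d 36 36 80) = 01 ae; tag = H(5f e7 5c 5c 01 ae) = 02ad ← matches

3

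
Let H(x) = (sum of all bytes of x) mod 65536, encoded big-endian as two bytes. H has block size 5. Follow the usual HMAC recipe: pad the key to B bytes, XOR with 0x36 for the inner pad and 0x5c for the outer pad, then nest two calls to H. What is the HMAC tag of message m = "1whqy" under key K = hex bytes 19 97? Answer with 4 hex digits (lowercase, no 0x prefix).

Key hex bytes 19 97 is 2 bytes ≤ B = 5; zero-pad to 5 bytes: K' = 19 97 00 00 00.
K' ⊕ ipad = 2f a1 36 36 36.  K' ⊕ opad = 45 cb 5c 5c 5c.
Inner input = (K'⊕ipad) ∥ m = 2f a1 36 36 36 ∥ 31 77 68 71 79.
Inner hash: sum = 47+161+54+54+54+49+119+104+113+121 = 876 → 03 6c.
Outer input = (K'⊕opad) ∥ inner = 45 cb 5c 5c 5c ∥ 03 6c.
Outer hash (tag): sum = 69+203+92+92+92+3+108 = 659 → 02 93.

0293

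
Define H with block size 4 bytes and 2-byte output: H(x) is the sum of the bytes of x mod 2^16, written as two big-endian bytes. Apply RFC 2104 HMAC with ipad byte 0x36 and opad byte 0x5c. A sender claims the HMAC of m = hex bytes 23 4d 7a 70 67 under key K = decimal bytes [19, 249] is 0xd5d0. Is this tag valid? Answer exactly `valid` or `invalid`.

invalid

Key decimal bytes [19, 249] = 13 f9 is 2 bytes ≤ B = 4; zero-pad to 4 bytes: K' = 13 f9 00 00.
K' ⊕ ipad = 25 cf 36 36; K' ⊕ opad = 4f a5 5c 5c.
Inner hash: sum = 37+207+54+54+35+77+122+112+103 = 801 → 03 21.
Outer hash (recomputed tag): sum = 79+165+92+92+3+33 = 464 → 01 d0.
Recomputed tag = 01d0; claimed = d5d0 → mismatch.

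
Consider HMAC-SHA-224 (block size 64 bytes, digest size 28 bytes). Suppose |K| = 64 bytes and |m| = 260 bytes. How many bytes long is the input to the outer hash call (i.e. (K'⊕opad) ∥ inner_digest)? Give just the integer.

Key is 64 ≤ 64 bytes, zero-padded: |K'| = 64.
Outer input = (K'⊕opad) ∥ H(inner) → 64 + 28 = 92 bytes.

92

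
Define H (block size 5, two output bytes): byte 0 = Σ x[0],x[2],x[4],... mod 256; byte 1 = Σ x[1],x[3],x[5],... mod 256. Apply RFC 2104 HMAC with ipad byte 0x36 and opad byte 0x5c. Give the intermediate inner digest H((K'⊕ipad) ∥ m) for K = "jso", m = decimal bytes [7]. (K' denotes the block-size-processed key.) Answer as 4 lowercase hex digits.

Key "jso" = 6a 73 6f is 3 bytes ≤ B = 5; zero-pad to 5 bytes: K' = 6a 73 6f 00 00.
K' ⊕ ipad = 5c 45 59 36 36.
Inner input = 5c 45 59 36 36 ∥ 07.
Inner hash: even-index sum = 235 mod 256 = 235; odd-index sum = 130 mod 256 = 130 → eb 82.

eb82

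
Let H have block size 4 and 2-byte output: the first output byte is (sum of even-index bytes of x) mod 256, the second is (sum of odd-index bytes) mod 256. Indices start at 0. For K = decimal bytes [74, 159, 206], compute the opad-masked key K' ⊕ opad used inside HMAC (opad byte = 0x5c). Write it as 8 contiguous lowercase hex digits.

16c3925c

Key decimal bytes [74, 159, 206] = 4a 9f ce is 3 bytes ≤ B = 4; zero-pad to 4 bytes: K' = 4a 9f ce 00.
XOR each byte with 0x5c: 4a⊕5c=16, 9f⊕5c=c3, ce⊕5c=92, 00⊕5c=5c.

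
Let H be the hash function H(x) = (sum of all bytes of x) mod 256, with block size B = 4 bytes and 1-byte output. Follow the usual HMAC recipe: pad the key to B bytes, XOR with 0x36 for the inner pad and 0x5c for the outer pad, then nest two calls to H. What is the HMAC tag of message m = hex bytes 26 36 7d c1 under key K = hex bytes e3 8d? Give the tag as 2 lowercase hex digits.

de

Key hex bytes e3 8d is 2 bytes ≤ B = 4; zero-pad to 4 bytes: K' = e3 8d 00 00.
K' ⊕ ipad = d5 bb 36 36.  K' ⊕ opad = bf d1 5c 5c.
Inner input = (K'⊕ipad) ∥ m = d5 bb 36 36 ∥ 26 36 7d c1.
Inner hash: sum = 213+187+54+54+38+54+125+193 = 918; mod 256 = 150 → 96.
Outer input = (K'⊕opad) ∥ inner = bf d1 5c 5c ∥ 96.
Outer hash (tag): sum = 191+209+92+92+150 = 734; mod 256 = 222 → de.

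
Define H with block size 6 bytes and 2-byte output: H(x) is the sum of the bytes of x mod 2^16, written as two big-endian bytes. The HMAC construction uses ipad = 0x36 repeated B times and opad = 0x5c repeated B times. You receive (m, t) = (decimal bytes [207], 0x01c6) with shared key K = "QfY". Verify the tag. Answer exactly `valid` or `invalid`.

Key "QfY" = 51 66 59 is 3 bytes ≤ B = 6; zero-pad to 6 bytes: K' = 51 66 59 00 00 00.
K' ⊕ ipad = 67 50 6f 36 36 36; K' ⊕ opad = 0d 3a 05 5c 5c 5c.
Inner hash: sum = 103+80+111+54+54+54+207 = 663 → 02 97.
Outer hash (recomputed tag): sum = 13+58+5+92+92+92+2+151 = 505 → 01 f9.
Recomputed tag = 01f9; claimed = 01c6 → mismatch.

invalid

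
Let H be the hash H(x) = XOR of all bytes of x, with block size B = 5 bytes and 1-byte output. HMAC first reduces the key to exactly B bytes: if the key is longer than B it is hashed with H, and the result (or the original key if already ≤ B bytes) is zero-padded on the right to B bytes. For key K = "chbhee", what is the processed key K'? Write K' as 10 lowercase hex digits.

0100000000

|K| = 6 > B = 5, so first hash the key.
H(K): XOR 63⊕68⊕62⊕68⊕65⊕65 = 01.
Zero-pad H(K) = 01 to 5 bytes: K' = 01 00 00 00 00.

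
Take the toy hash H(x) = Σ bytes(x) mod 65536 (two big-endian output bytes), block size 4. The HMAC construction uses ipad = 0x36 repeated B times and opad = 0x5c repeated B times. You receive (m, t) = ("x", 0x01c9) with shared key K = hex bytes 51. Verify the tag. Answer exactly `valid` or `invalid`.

invalid

Key hex bytes 51 is 1 byte ≤ B = 4; zero-pad to 4 bytes: K' = 51 00 00 00.
K' ⊕ ipad = 67 36 36 36; K' ⊕ opad = 0d 5c 5c 5c.
Inner hash: sum = 103+54+54+54+120 = 385 → 01 81.
Outer hash (recomputed tag): sum = 13+92+92+92+1+129 = 419 → 01 a3.
Recomputed tag = 01a3; claimed = 01c9 → mismatch.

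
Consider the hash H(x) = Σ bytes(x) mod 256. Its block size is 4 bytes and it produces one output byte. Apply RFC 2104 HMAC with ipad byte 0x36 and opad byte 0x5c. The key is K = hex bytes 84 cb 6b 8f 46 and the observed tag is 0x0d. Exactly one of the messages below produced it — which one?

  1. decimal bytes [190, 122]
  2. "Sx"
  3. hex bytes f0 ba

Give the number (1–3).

2

Key hex bytes 84 cb 6b 8f 46 is 5 bytes > B = 4, so hash it first: H(key) = 8f, then zero-pad to 4 bytes: K' = 8f 00 00 00.
K' ⊕ ipad = b9 36 36 36; K' ⊕ opad = d3 5c 5c 5c.
m1: inner = H(b9 36 36 36 be 7a) = 93; tag = H(d3 5c 5c 5c 93) = 7a
m2: inner = H(b9 36 36 36 53 78) = 26; tag = H(d3 5c 5c 5c 26) = 0d ← matches
m3: inner = H(b9 36 36 36 f0 ba) = 05; tag = H(d3 5c 5c 5c 05) = ec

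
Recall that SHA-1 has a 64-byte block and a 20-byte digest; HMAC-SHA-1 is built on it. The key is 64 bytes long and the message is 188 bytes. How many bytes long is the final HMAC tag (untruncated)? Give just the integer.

The tag is one SHA-1 digest: 20 bytes.

20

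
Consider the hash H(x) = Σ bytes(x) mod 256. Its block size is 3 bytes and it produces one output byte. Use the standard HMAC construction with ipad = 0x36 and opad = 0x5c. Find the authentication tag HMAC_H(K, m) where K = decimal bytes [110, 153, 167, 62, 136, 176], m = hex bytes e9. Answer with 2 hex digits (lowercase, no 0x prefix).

97

Key decimal bytes [110, 153, 167, 62, 136, 176] = 6e 99 a7 3e 88 b0 is 6 bytes > B = 3, so hash it first: H(key) = 24, then zero-pad to 3 bytes: K' = 24 00 00.
K' ⊕ ipad = 12 36 36.  K' ⊕ opad = 78 5c 5c.
Inner input = (K'⊕ipad) ∥ m = 12 36 36 ∥ e9.
Inner hash: sum = 18+54+54+233 = 359; mod 256 = 103 → 67.
Outer input = (K'⊕opad) ∥ inner = 78 5c 5c ∥ 67.
Outer hash (tag): sum = 120+92+92+103 = 407; mod 256 = 151 → 97.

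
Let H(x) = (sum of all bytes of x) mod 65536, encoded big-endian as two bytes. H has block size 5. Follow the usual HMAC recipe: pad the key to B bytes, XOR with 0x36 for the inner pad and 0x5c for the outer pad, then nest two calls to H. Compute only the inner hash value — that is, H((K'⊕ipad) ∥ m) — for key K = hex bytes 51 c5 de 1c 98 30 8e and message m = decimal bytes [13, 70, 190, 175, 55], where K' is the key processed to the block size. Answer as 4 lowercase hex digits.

031e

Key hex bytes 51 c5 de 1c 98 30 8e is 7 bytes > B = 5, so hash it first: H(key) = 03 66, then zero-pad to 5 bytes: K' = 03 66 00 00 00.
K' ⊕ ipad = 35 50 36 36 36.
Inner input = 35 50 36 36 36 ∥ 0d 46 be af 37.
Inner hash: sum = 53+80+54+54+54+13+70+190+175+55 = 798 → 03 1e.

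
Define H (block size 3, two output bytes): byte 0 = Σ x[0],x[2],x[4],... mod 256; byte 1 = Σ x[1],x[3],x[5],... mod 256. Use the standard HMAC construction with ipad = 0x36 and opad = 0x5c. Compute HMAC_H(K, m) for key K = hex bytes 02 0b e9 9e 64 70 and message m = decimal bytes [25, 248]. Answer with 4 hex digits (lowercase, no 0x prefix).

b7ec

Key hex bytes 02 0b e9 9e 64 70 is 6 bytes > B = 3, so hash it first: H(key) = 4f 19, then zero-pad to 3 bytes: K' = 4f 19 00.
K' ⊕ ipad = 79 2f 36.  K' ⊕ opad = 13 45 5c.
Inner input = (K'⊕ipad) ∥ m = 79 2f 36 ∥ 19 f8.
Inner hash: even-index sum = 423 mod 256 = 167; odd-index sum = 72 mod 256 = 72 → a7 48.
Outer input = (K'⊕opad) ∥ inner = 13 45 5c ∥ a7 48.
Outer hash (tag): even-index sum = 183 mod 256 = 183; odd-index sum = 236 mod 256 = 236 → b7 ec.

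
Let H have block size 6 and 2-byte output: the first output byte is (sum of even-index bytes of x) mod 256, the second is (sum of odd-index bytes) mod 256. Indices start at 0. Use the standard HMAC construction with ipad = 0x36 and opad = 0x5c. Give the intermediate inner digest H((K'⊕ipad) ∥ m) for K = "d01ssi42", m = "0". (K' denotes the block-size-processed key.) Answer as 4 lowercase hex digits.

Key "d01ssi42" = 64 30 31 73 73 69 34 32 is 8 bytes > B = 6, so hash it first: H(key) = 3c 3e, then zero-pad to 6 bytes: K' = 3c 3e 00 00 00 00.
K' ⊕ ipad = 0a 08 36 36 36 36.
Inner input = 0a 08 36 36 36 36 ∥ 30.
Inner hash: even-index sum = 166 mod 256 = 166; odd-index sum = 116 mod 256 = 116 → a6 74.

a674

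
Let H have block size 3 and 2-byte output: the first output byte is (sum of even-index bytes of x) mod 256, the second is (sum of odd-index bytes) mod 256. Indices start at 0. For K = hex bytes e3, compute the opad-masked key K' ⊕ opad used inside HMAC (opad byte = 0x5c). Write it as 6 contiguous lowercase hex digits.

bf5c5c

Key hex bytes e3 is 1 byte ≤ B = 3; zero-pad to 3 bytes: K' = e3 00 00.
XOR each byte with 0x5c: e3⊕5c=bf, 00⊕5c=5c, 00⊕5c=5c.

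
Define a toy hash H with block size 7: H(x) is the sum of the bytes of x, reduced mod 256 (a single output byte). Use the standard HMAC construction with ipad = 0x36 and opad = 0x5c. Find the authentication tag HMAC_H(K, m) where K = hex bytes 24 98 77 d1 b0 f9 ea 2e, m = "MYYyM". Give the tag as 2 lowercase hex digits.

Key hex bytes 24 98 77 d1 b0 f9 ea 2e is 8 bytes > B = 7, so hash it first: H(key) = c5, then zero-pad to 7 bytes: K' = c5 00 00 00 00 00 00.
K' ⊕ ipad = f3 36 36 36 36 36 36.  K' ⊕ opad = 99 5c 5c 5c 5c 5c 5c.
Inner input = (K'⊕ipad) ∥ m = f3 36 36 36 36 36 36 ∥ 4d 59 59 79 4d.
Inner hash: sum = 243+54+54+54+54+54+54+77+89+89+121+77 = 1020; mod 256 = 252 → fc.
Outer input = (K'⊕opad) ∥ inner = 99 5c 5c 5c 5c 5c 5c ∥ fc.
Outer hash (tag): sum = 153+92+92+92+92+92+92+252 = 957; mod 256 = 189 → bd.

bd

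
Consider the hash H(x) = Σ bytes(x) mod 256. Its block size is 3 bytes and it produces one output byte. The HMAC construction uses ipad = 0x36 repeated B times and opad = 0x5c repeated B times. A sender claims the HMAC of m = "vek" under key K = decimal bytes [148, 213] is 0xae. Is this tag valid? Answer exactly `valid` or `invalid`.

valid

Key decimal bytes [148, 213] = 94 d5 is 2 bytes ≤ B = 3; zero-pad to 3 bytes: K' = 94 d5 00.
K' ⊕ ipad = a2 e3 36; K' ⊕ opad = c8 89 5c.
Inner hash: sum = 162+227+54+118+101+107 = 769; mod 256 = 1 → 01.
Outer hash (recomputed tag): sum = 200+137+92+1 = 430; mod 256 = 174 → ae.
Recomputed tag = ae; claimed = ae → match.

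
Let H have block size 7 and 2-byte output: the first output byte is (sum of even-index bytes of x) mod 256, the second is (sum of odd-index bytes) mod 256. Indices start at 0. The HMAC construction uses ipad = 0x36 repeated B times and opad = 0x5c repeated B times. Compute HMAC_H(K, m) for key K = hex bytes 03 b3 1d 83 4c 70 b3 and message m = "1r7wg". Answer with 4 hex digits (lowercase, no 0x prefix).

ee42

Key hex bytes 03 b3 1d 83 4c 70 b3 is exactly B = 7 bytes: K' = 03 b3 1d 83 4c 70 b3.
K' ⊕ ipad = 35 85 2b b5 7a 46 85.  K' ⊕ opad = 5f ef 41 df 10 2c ef.
Inner input = (K'⊕ipad) ∥ m = 35 85 2b b5 7a 46 85 ∥ 31 72 37 77 67.
Inner hash: even-index sum = 584 mod 256 = 72; odd-index sum = 591 mod 256 = 79 → 48 4f.
Outer input = (K'⊕opad) ∥ inner = 5f ef 41 df 10 2c ef ∥ 48 4f.
Outer hash (tag): even-index sum = 494 mod 256 = 238; odd-index sum = 578 mod 256 = 66 → ee 42.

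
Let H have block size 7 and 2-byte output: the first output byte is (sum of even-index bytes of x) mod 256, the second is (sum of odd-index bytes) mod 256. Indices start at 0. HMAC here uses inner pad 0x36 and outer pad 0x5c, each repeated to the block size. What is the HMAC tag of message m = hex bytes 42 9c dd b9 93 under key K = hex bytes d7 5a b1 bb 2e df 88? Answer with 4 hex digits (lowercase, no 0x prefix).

Key hex bytes d7 5a b1 bb 2e df 88 is exactly B = 7 bytes: K' = d7 5a b1 bb 2e df 88.
K' ⊕ ipad = e1 6c 87 8d 18 e9 be.  K' ⊕ opad = 8b 06 ed e7 72 83 d4.
Inner input = (K'⊕ipad) ∥ m = e1 6c 87 8d 18 e9 be ∥ 42 9c dd b9 93.
Inner hash: even-index sum = 915 mod 256 = 147; odd-index sum = 916 mod 256 = 148 → 93 94.
Outer input = (K'⊕opad) ∥ inner = 8b 06 ed e7 72 83 d4 ∥ 93 94.
Outer hash (tag): even-index sum = 850 mod 256 = 82; odd-index sum = 515 mod 256 = 3 → 52 03.

5203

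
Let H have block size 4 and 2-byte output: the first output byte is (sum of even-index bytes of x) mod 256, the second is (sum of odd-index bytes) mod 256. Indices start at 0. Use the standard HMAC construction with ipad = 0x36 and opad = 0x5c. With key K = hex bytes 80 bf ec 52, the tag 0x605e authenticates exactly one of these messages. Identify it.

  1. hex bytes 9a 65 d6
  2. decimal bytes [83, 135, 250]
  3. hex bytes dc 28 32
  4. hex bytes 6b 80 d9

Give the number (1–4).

Key hex bytes 80 bf ec 52 is exactly B = 4 bytes: K' = 80 bf ec 52.
K' ⊕ ipad = b6 89 da 64; K' ⊕ opad = dc e3 b0 0e.
m1: inner = H(b6 89 da 64 9a 65 d6) = 00 52; tag = H(dc e3 b0 0e 00 52) = 8c43
m2: inner = H(b6 89 da 64 53 87 fa) = dd 74; tag = H(dc e3 b0 0e dd 74) = 6965
m3: inner = H(b6 89 da 64 dc 28 32) = 9e 15; tag = H(dc e3 b0 0e 9e 15) = 2a06
m4: inner = H(b6 89 da 64 6b 80 d9) = d4 6d; tag = H(dc e3 b0 0e d4 6d) = 605e ← matches

4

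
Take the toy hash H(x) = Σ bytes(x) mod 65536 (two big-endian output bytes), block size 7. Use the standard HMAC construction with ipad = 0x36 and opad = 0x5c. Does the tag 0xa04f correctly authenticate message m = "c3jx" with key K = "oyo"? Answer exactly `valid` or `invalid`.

Key "oyo" = 6f 79 6f is 3 bytes ≤ B = 7; zero-pad to 7 bytes: K' = 6f 79 6f 00 00 00 00.
K' ⊕ ipad = 59 4f 59 36 36 36 36; K' ⊕ opad = 33 25 33 5c 5c 5c 5c.
Inner hash: sum = 89+79+89+54+54+54+54+99+51+106+120 = 849 → 03 51.
Outer hash (recomputed tag): sum = 51+37+51+92+92+92+92+3+81 = 591 → 02 4f.
Recomputed tag = 024f; claimed = a04f → mismatch.

invalid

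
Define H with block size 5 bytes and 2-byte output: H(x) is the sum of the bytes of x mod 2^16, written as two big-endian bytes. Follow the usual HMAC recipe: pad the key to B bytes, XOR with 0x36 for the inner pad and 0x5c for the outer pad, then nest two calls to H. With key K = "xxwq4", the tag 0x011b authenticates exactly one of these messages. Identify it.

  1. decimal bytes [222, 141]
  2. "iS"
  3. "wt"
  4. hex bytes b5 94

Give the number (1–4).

3

Key "xxwq4" = 78 78 77 71 34 is exactly B = 5 bytes: K' = 78 78 77 71 34.
K' ⊕ ipad = 4e 4e 41 47 02; K' ⊕ opad = 24 24 2b 2d 68.
m1: inner = H(4e 4e 41 47 02 de 8d) = 02 91; tag = H(24 24 2b 2d 68 02 91) = 019b
m2: inner = H(4e 4e 41 47 02 69 53) = 01 e2; tag = H(24 24 2b 2d 68 01 e2) = 01eb
m3: inner = H(4e 4e 41 47 02 77 74) = 02 11; tag = H(24 24 2b 2d 68 02 11) = 011b ← matches
m4: inner = H(4e 4e 41 47 02 b5 94) = 02 6f; tag = H(24 24 2b 2d 68 02 6f) = 0179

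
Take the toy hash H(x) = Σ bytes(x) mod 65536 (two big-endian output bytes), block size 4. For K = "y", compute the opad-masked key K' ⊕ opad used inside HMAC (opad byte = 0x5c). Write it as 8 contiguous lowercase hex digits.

255c5c5c

Key "y" = 79 is 1 byte ≤ B = 4; zero-pad to 4 bytes: K' = 79 00 00 00.
XOR each byte with 0x5c: 79⊕5c=25, 00⊕5c=5c, 00⊕5c=5c, 00⊕5c=5c.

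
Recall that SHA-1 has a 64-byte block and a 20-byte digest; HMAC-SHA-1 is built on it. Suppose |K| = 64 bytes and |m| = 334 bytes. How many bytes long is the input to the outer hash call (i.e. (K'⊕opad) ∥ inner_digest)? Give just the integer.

Key is 64 ≤ 64 bytes, zero-padded: |K'| = 64.
Outer input = (K'⊕opad) ∥ H(inner) → 64 + 20 = 84 bytes.

84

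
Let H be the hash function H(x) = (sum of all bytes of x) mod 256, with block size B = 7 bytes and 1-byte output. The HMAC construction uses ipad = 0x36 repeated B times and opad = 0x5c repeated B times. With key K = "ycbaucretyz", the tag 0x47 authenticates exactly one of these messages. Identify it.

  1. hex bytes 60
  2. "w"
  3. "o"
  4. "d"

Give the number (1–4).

Key "ycbaucretyz" = 79 63 62 61 75 63 72 65 74 79 7a is 11 bytes > B = 7, so hash it first: H(key) = b5, then zero-pad to 7 bytes: K' = b5 00 00 00 00 00 00.
K' ⊕ ipad = 83 36 36 36 36 36 36; K' ⊕ opad = e9 5c 5c 5c 5c 5c 5c.
m1: inner = H(83 36 36 36 36 36 36 60) = 27; tag = H(e9 5c 5c 5c 5c 5c 5c 27) = 38
m2: inner = H(83 36 36 36 36 36 36 77) = 3e; tag = H(e9 5c 5c 5c 5c 5c 5c 3e) = 4f
m3: inner = H(83 36 36 36 36 36 36 6f) = 36; tag = H(e9 5c 5c 5c 5c 5c 5c 36) = 47 ← matches
m4: inner = H(83 36 36 36 36 36 36 64) = 2b; tag = H(e9 5c 5c 5c 5c 5c 5c 2b) = 3c

3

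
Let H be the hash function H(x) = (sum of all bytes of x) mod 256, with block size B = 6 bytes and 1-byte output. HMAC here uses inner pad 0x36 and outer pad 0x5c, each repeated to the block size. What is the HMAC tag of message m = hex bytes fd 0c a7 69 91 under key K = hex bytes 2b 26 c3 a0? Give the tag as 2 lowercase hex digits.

Key hex bytes 2b 26 c3 a0 is 4 bytes ≤ B = 6; zero-pad to 6 bytes: K' = 2b 26 c3 a0 00 00.
K' ⊕ ipad = 1d 10 f5 96 36 36.  K' ⊕ opad = 77 7a 9f fc 5c 5c.
Inner input = (K'⊕ipad) ∥ m = 1d 10 f5 96 36 36 ∥ fd 0c a7 69 91.
Inner hash: sum = 29+16+245+150+54+54+253+12+167+105+145 = 1230; mod 256 = 206 → ce.
Outer input = (K'⊕opad) ∥ inner = 77 7a 9f fc 5c 5c ∥ ce.
Outer hash (tag): sum = 119+122+159+252+92+92+206 = 1042; mod 256 = 18 → 12.

12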